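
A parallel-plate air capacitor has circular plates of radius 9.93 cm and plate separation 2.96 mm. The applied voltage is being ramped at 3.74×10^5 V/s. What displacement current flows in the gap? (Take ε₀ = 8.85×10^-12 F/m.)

3.46×10^-5 A

The displacement current equals the charging current C dV/dt. With C = ε₀A/d = (8.85×10^-12)(0.03098)/(2.96×10^-3) = 9.263×10^-11 F, I_d = (9.263×10^-11)(3.74×10^5) = 3.46×10^-5 A.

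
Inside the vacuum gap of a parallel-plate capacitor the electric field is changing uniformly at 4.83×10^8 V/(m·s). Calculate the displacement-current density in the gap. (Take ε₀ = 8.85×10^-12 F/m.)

J_d = ε₀ dE/dt = (8.85×10^-12)(4.83×10^8) = 4.27×10^-3 A/m².

4.27×10^-3 A/m²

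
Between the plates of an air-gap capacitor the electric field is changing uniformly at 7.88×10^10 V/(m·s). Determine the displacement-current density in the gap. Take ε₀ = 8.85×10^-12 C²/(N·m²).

The displacement-current density is ε₀ ∂E/∂t = (8.85×10^-12)(7.88×10^10) = 0.697 A/m².

0.697 A/m²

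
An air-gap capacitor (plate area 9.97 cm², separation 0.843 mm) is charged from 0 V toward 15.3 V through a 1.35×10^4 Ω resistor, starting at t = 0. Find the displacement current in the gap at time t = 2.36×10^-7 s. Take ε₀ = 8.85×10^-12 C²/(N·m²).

C = ε₀A/d = (8.85×10^-12)(9.97×10^-4)/(8.43×10^-4) = 1.047×10^-11 F, so τ = RC = 1.413×10^-7 s.
The conduction current is I(t) = (V₀/R) e^(−t/τ), and the displacement current between the plates equals it.
t/τ = 1.670; I_d = (15.3/1.35×10^4) · e^(−1.670) = (1.133×10^-3)(0.1882) = 2.13×10^-4 A.

2.13×10^-4 A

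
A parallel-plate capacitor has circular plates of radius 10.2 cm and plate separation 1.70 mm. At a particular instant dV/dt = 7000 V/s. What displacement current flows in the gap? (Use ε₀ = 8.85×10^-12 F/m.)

The displacement current equals the charging current C dV/dt. With C = ε₀A/d = (8.85×10^-12)(0.03269)/(1.70×10^-3) = 1.702×10^-10 F, I_d = (1.702×10^-10)(7000) = 1.19×10^-6 A.

1.19×10^-6 A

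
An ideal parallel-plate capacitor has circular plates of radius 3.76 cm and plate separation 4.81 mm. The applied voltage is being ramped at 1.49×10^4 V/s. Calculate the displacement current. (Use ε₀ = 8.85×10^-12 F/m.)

1.22×10^-7 A

C = ε₀A/d = (8.85×10^-12)(4.441×10^-3)/(4.81×10^-3) = 8.171×10^-12 F.
I_d = C dV/dt = (8.171×10^-12)(1.49×10^4) = 1.22×10^-7 A.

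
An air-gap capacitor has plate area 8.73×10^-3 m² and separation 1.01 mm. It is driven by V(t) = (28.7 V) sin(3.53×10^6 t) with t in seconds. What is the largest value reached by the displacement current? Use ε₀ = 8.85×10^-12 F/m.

C = ε₀A/d = (8.85×10^-12)(8.73×10^-3)/(1.01×10^-3) = 7.650×10^-11 F; ω = 3.53×10^6 rad/s.
I_d = C dV/dt, so |I_d|_max = C V₀ ω = (7.650×10^-11)(28.7)(3.53×10^6) = 7.75×10^-3 A.

7.75×10^-3 A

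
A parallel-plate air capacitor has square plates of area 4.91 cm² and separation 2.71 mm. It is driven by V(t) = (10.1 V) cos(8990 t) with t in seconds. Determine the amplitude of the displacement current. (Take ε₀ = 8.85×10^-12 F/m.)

1.46×10^-7 A

(dE/dt)_max = V₀ω/d = 3.351×10^7 V/(m·s); ω = 8990 rad/s.
I_d,max = ε₀ A (dE/dt)_max = (8.85×10^-12)(4.91×10^-4)(3.351×10^7) = 1.46×10^-7 A.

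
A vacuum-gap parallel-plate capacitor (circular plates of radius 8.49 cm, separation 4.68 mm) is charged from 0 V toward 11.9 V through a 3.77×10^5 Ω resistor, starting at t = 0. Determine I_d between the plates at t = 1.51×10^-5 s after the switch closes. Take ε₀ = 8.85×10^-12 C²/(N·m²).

1.24×10^-5 A

With C = ε₀A/d = (8.85×10^-12)(0.02264)/(4.68×10^-3) = 4.281×10^-11 F, the time constant is τ = RC = 1.614×10^-5 s, so t/τ = 0.9356 and e^(−t/τ) = 0.3924.
I_d = I_cond = (V₀/R) e^(−t/τ) = (3.156×10^-5)(0.3924) = 1.24×10^-5 A.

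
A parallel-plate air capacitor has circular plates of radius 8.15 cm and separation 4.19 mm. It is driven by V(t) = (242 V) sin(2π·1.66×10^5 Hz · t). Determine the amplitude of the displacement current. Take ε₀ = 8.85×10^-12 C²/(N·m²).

0.0111 A

(dE/dt)_max = V₀ω/d = 6.024×10^10 V/(m·s); ω = 2πf = 1.043×10^6 rad/s.
I_d,max = ε₀ A (dE/dt)_max = (8.85×10^-12)(0.02087)(6.024×10^10) = 0.0111 A.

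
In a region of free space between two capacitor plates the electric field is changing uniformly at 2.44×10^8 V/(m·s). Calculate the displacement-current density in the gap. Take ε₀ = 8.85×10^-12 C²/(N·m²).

The displacement-current density is ε₀ ∂E/∂t = (8.85×10^-12)(2.44×10^8) = 2.16×10^-3 A/m².

2.16×10^-3 A/m²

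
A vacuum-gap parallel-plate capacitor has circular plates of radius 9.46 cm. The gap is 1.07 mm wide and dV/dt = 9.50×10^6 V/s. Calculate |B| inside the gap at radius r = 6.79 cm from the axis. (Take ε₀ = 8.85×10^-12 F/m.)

3.35×10^-9 T

With E = V/d, dE/dt = 8.879×10^9 V/(m·s) and πR² = 0.02811 m², giving I_d = ε₀ πR² dE/dt = 2.209×10^-3 A.
∮B·dl = μ₀ I_d,enc with I_d,enc = I_d r²/R² = 1.138×10^-3 A; so B = μ₀ I_d,enc/(2πr) = 3.35×10^-9 T.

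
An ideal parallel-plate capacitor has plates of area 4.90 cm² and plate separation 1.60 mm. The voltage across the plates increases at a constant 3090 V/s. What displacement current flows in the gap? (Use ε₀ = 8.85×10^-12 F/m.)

C = ε₀A/d = (8.85×10^-12)(4.90×10^-4)/(1.60×10^-3) = 2.710×10^-12 F.
I_d = C dV/dt = (2.710×10^-12)(3090) = 8.37×10^-9 A.

8.37×10^-9 A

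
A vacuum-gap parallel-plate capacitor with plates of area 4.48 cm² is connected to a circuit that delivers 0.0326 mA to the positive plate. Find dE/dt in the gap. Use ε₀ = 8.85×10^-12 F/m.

By continuity, I_d in the gap equals the 0.0326 mA flowing in the wire.
Then dE/dt = I_d/(ε₀A) = 8.22×10^9 V/(m·s).

8.22×10^9 V/(m·s)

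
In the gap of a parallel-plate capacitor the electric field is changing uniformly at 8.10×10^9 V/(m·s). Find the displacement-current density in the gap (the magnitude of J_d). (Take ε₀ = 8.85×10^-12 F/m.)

0.0717 A/m²

J_d = ε₀ dE/dt = (8.85×10^-12)(8.10×10^9) = 0.0717 A/m².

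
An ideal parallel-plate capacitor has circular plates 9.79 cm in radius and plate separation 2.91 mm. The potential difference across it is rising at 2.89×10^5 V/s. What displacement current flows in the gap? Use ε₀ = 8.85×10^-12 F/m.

2.65×10^-5 A

E = V/d so dE/dt = (dV/dt)/d = 9.931×10^7 V/(m·s), and I_d = ε₀ A dE/dt = (8.85×10^-12)(0.03011)(9.931×10^7) = 2.65×10^-5 A.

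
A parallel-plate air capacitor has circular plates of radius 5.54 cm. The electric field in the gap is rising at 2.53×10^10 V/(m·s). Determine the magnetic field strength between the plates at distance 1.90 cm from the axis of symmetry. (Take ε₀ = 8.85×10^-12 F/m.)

Total displacement current: I_d = ε₀(πR²)(dE/dt) = (8.85×10^-12)(9.642×10^-3)(2.53×10^10) = 2.159×10^-3 A.
For r < R the Ampère–Maxwell law gives B(2πr) = μ₀ I_d (r²/R²), so B = μ₀ I_d r/(2πR²) = (4π×10^-7)(2.159×10^-3)(0.0190)/(2π·0.0554²) = 2.67×10^-9 T.

2.67×10^-9 T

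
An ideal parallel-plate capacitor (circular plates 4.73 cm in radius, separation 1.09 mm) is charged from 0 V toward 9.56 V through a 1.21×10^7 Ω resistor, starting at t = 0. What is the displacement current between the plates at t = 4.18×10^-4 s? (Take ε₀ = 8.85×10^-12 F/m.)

C = ε₀A/d = (8.85×10^-12)(7.029×10^-3)/(1.09×10^-3) = 5.707×10^-11 F and τ = RC = 6.905×10^-4 s. I_d in the gap equals the RC charging current.
I_d(t) = (V₀/R) e^(−t/τ) = 7.901×10^-7 · e^(−0.6054) = 4.31×10^-7 A.

4.31×10^-7 A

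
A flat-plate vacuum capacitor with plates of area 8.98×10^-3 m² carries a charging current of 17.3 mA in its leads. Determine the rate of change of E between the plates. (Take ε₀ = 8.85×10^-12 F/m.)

2.18×10^11 V/(m·s)

By continuity, I_d in the gap equals the 17.3 mA flowing in the wire.
Since I_d = ε₀ A dE/dt, dE/dt = I_d/(ε₀A) = (0.0173)/((8.85×10^-12)(8.98×10^-3)) = 2.18×10^11 V/(m·s).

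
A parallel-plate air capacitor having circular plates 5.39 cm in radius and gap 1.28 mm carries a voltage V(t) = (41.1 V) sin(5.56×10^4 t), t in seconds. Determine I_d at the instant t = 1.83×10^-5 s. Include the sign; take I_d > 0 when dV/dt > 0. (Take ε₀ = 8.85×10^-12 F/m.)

7.58×10^-5 A

dE/dt = (V₀ω/d)·cos(ωt) with ωt = 1.01748 rad: (41.1)(5.56×10^4)(0.5255)/(1.28×10^-3) = 9.382×10^8 V/(m·s).
I_d = ε₀ A dE/dt = (8.85×10^-12)(9.127×10^-3)(9.382×10^8) = 7.58×10^-5 A.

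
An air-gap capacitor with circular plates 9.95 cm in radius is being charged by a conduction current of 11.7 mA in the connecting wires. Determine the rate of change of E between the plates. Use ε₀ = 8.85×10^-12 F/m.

By continuity, I_d in the gap equals the 11.7 mA flowing in the wire.
Since I_d = ε₀ A dE/dt, dE/dt = I_d/(ε₀A) = (0.0117)/((8.85×10^-12)(0.03110)) = 4.25×10^10 V/(m·s).

4.25×10^10 V/(m·s)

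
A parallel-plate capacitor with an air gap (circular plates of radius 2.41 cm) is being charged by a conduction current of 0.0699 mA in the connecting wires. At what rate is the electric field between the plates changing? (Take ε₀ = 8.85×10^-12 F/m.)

The displacement current between the plates equals the conduction current, I_d = 0.0699 mA.
Since I_d = ε₀ A dE/dt, dE/dt = I_d/(ε₀A) = (6.99×10^-5)/((8.85×10^-12)(1.825×10^-3)) = 4.33×10^9 V/(m·s).

4.33×10^9 V/(m·s)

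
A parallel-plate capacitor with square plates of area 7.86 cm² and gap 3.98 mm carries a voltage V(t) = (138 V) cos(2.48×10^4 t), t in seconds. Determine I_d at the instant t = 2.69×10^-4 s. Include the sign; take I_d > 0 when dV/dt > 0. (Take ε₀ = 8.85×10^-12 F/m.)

-2.26×10^-6 A

dV/dt = (138)(2.48×10^4)·−sin(6.6712) = -1.295×10^6 V/s.
I_d = C dV/dt with C = ε₀A/d = (8.85×10^-12)(7.86×10^-4)/(3.98×10^-3) = 1.748×10^-12 F, so I_d = (1.748×10^-12)(-1.295×10^6) = -2.26×10^-6 A.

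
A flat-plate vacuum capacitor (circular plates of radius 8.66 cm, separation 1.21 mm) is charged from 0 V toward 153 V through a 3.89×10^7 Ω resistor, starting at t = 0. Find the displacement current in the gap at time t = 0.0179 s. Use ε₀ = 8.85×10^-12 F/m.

2.72×10^-7 A

C = ε₀A/d = (8.85×10^-12)(0.02356)/(1.21×10^-3) = 1.723×10^-10 F, so τ = RC = 6.702×10^-3 s.
The conduction current is I(t) = (V₀/R) e^(−t/τ), and the displacement current between the plates equals it.
t/τ = 2.671; I_d = (153/3.89×10^7) · e^(−2.671) = (3.933×10^-6)(0.06918) = 2.72×10^-7 A.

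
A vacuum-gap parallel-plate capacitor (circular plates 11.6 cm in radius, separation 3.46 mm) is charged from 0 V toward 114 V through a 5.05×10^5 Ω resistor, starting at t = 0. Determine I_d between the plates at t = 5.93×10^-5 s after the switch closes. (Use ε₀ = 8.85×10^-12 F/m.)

7.62×10^-5 A

With C = ε₀A/d = (8.85×10^-12)(0.04227)/(3.46×10^-3) = 1.081×10^-10 F, the time constant is τ = RC = 5.459×10^-5 s, so t/τ = 1.086 and e^(−t/τ) = 0.3376.
I_d = I_cond = (V₀/R) e^(−t/τ) = (2.257×10^-4)(0.3376) = 7.62×10^-5 A.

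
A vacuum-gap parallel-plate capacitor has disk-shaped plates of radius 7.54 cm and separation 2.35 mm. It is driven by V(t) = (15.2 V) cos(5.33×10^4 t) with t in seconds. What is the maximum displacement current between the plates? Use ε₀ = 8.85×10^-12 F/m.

C = ε₀A/d = (8.85×10^-12)(0.01786)/(2.35×10^-3) = 6.726×10^-11 F; ω = 5.33×10^4 rad/s.
I_d = C dV/dt, so |I_d|_max = C V₀ ω = (6.726×10^-11)(15.2)(5.33×10^4) = 5.45×10^-5 A.

5.45×10^-5 A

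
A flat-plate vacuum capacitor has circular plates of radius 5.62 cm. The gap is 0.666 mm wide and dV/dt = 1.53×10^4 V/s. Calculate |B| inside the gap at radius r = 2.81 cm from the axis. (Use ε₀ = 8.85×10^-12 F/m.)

3.59×10^-12 T

dE/dt = (dV/dt)/d = 2.297×10^7 V/(m·s); I_d = ε₀(πR²)(dE/dt) = (8.85×10^-12)(9.923×10^-3)(2.297×10^7) = 2.017×10^-6 A.
∮B·dl = μ₀ I_d,enc with I_d,enc = I_d r²/R² = 5.042×10^-7 A; so B = μ₀ I_d,enc/(2πr) = 3.59×10^-12 T.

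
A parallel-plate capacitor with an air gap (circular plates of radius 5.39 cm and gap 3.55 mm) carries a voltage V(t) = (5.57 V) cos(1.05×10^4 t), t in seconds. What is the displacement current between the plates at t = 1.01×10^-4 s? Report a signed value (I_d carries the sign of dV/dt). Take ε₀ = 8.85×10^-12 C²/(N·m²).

C = ε₀A/d = (8.85×10^-12)(9.127×10^-3)/(3.55×10^-3) = 2.275×10^-11 F. dV/dt = V₀ω·−sin(ωt); at ωt = 1.0605 rad this factor is -0.8726.
I_d = C dV/dt = (2.275×10^-11)(5.57)(1.05×10^4)(-0.8726) = -1.16×10^-6 A.

-1.16×10^-6 A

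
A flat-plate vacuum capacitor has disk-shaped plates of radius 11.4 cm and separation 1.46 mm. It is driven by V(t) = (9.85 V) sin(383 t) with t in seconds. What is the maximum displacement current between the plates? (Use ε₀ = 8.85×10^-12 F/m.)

9.34×10^-7 A

The displacement current equals the conduction current C dV/dt, which peaks at C V₀ ω.
With C = ε₀A/d = (8.85×10^-12)(0.04083)/(1.46×10^-3) = 2.475×10^-10 F and ω = 383 rad/s, I_d,max = (2.475×10^-10)(9.85)(383) = 9.34×10^-7 A.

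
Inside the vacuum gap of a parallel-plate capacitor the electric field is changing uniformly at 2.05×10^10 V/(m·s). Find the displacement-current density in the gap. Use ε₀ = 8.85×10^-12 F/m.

The displacement-current density is ε₀ ∂E/∂t = (8.85×10^-12)(2.05×10^10) = 0.181 A/m².

0.181 A/m²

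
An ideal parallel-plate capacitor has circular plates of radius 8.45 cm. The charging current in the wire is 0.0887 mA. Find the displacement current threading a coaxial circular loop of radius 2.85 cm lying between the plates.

1.01×10^-5 A

No conduction current crosses the gap, so I_d there equals the 8.87×10^-5 A in the leads.
Through an area πr² the displacement current is I_d·(πr²/πR²) = I_d (r/R)² = 1.01×10^-5 A.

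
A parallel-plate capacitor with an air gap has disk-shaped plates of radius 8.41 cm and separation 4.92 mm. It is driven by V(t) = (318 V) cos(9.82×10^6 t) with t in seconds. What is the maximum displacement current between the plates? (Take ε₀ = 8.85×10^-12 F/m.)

0.125 A

The displacement current equals the conduction current C dV/dt, which peaks at C V₀ ω.
With C = ε₀A/d = (8.85×10^-12)(0.02222)/(4.92×10^-3) = 3.997×10^-11 F and ω = 9.82×10^6 rad/s, I_d,max = (3.997×10^-11)(318)(9.82×10^6) = 0.125 A.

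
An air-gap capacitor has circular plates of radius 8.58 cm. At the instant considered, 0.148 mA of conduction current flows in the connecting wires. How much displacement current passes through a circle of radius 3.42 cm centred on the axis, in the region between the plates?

No conduction current crosses the gap, so I_d there equals the 1.48×10^-4 A in the leads.
The field is uniform, so I_d,enc = I_d (r/R)² = (1.48×10^-4)(3.42/8.58)² = 2.35×10^-5 A.

2.35×10^-5 A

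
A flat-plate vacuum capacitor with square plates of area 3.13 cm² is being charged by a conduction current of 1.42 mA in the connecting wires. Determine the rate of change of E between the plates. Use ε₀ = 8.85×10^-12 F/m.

The displacement current between the plates equals the conduction current, I_d = 1.42 mA.
Inverting I_d = ε₀ A dE/dt gives dE/dt = 1.42×10^-3 / (8.85×10^-12 · 3.13×10^-4) = 5.13×10^11 V/(m·s).

5.13×10^11 V/(m·s)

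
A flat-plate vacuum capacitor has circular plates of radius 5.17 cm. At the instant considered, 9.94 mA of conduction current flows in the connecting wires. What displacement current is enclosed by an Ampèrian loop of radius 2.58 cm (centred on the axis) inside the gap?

2.48×10^-3 A

By continuity the displacement current in the gap matches the conduction current: I_d = 9.94×10^-3 A.
Through an area πr² the displacement current is I_d·(πr²/πR²) = I_d (r/R)² = 2.48×10^-3 A.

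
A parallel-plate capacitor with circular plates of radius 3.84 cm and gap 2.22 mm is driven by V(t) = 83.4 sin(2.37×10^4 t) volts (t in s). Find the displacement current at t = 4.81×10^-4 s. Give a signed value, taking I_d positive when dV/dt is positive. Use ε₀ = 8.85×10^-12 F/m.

1.44×10^-5 A

dE/dt = (V₀ω/d)·cos(ωt) with ωt = 11.3997 rad: (83.4)(2.37×10^4)(0.3932)/(2.22×10^-3) = 3.501×10^8 V/(m·s).
I_d = ε₀ A dE/dt = (8.85×10^-12)(4.632×10^-3)(3.501×10^8) = 1.44×10^-5 A.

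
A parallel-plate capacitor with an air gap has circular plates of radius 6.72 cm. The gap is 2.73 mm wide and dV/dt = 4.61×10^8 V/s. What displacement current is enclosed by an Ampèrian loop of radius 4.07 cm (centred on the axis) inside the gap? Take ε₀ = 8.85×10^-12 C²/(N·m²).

I_d = C dV/dt with C = ε₀πR²/d = 4.600×10^-11 F, so I_d = (4.600×10^-11)(4.61×10^8) = 0.02121 A.
Through an area πr² the displacement current is I_d·(πr²/πR²) = I_d (r/R)² = 7.78×10^-3 A.

7.78×10^-3 A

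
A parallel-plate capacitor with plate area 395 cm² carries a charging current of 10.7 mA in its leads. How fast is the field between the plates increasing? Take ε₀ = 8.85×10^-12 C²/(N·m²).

By continuity, I_d in the gap equals the 10.7 mA flowing in the wire.
Then dE/dt = I_d/(ε₀A) = 3.06×10^10 V/(m·s).

3.06×10^10 V/(m·s)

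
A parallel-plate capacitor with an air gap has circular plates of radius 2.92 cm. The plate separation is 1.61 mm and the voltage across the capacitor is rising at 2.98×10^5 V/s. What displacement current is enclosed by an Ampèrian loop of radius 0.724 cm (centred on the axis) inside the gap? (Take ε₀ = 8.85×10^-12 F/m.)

With E = V/d, dE/dt = 1.851×10^8 V/(m·s) and πR² = 2.679×10^-3 m², giving I_d = ε₀ πR² dE/dt = 4.389×10^-6 A.
Since J_d is uniform, the enclosed fraction is (r/R)² = 0.06148, giving I_d,enc = 2.70×10^-7 A.

2.70×10^-7 A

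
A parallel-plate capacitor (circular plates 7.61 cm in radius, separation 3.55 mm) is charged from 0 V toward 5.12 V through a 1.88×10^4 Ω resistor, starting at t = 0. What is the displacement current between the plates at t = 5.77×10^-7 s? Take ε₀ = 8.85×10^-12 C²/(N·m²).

1.38×10^-4 A

With C = ε₀A/d = (8.85×10^-12)(0.01819)/(3.55×10^-3) = 4.535×10^-11 F, the time constant is τ = RC = 8.526×10^-7 s, so t/τ = 0.6768 and e^(−t/τ) = 0.5082.
I_d = I_cond = (V₀/R) e^(−t/τ) = (2.723×10^-4)(0.5082) = 1.38×10^-4 A.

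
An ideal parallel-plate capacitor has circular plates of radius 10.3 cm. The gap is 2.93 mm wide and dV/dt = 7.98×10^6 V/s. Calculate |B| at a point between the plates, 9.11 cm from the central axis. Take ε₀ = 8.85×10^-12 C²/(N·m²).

I_d = C dV/dt with C = ε₀πR²/d = 1.007×10^-10 F, so I_d = (1.007×10^-10)(7.98×10^6) = 8.036×10^-4 A.
For r < R the Ampère–Maxwell law gives B(2πr) = μ₀ I_d (r²/R²), so B = μ₀ I_d r/(2πR²) = (4π×10^-7)(8.036×10^-4)(0.0911)/(2π·0.103²) = 1.38×10^-9 T.

1.38×10^-9 T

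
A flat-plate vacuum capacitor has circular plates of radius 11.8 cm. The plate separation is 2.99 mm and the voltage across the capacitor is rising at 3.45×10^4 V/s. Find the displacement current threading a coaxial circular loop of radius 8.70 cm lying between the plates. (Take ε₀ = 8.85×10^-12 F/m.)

2.43×10^-6 A

With E = V/d, dE/dt = 1.154×10^7 V/(m·s) and πR² = 0.04374 m², giving I_d = ε₀ πR² dE/dt = 4.467×10^-6 A.
The field is uniform, so I_d,enc = I_d (r/R)² = (4.467×10^-6)(8.70/11.8)² = 2.43×10^-6 A.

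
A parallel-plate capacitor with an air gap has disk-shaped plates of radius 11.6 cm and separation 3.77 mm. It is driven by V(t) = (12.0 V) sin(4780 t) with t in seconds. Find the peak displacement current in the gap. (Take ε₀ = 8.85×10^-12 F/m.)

5.69×10^-6 A

C = ε₀A/d = (8.85×10^-12)(0.04227)/(3.77×10^-3) = 9.923×10^-11 F; ω = 4780 rad/s.
I_d = C dV/dt, so |I_d|_max = C V₀ ω = (9.923×10^-11)(12.0)(4780) = 5.69×10^-6 A.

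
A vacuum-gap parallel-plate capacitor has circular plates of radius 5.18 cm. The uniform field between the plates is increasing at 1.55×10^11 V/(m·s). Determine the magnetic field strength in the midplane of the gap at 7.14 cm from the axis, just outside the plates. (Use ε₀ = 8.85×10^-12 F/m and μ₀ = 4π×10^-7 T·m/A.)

3.24×10^-8 T

Total displacement current: I_d = ε₀(πR²)(dE/dt) = (8.85×10^-12)(8.430×10^-3)(1.55×10^11) = 0.01156 A.
With r > R the enclosed displacement current is the full I_d; B = μ₀ I_d / (2πr) = 3.24×10^-8 T.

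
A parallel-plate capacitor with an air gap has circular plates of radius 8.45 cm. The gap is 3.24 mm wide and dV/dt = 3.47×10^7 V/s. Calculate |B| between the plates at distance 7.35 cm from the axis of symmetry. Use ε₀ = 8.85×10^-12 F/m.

dE/dt = (dV/dt)/d = 1.071×10^10 V/(m·s); I_d = ε₀(πR²)(dE/dt) = (8.85×10^-12)(0.02243)(1.071×10^10) = 2.126×10^-3 A.
For r < R the Ampère–Maxwell law gives B(2πr) = μ₀ I_d (r²/R²), so B = μ₀ I_d r/(2πR²) = (4π×10^-7)(2.126×10^-3)(0.0735)/(2π·0.0845²) = 4.38×10^-9 T.

4.38×10^-9 T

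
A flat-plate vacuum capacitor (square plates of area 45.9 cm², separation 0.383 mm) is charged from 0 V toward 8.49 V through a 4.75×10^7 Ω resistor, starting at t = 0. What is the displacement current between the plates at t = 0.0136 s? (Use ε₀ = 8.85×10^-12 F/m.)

1.20×10^-8 A

C = ε₀A/d = (8.85×10^-12)(4.59×10^-3)/(3.83×10^-4) = 1.061×10^-10 F and τ = RC = 5.040×10^-3 s. I_d in the gap equals the RC charging current.
I_d(t) = (V₀/R) e^(−t/τ) = 1.787×10^-7 · e^(−2.698) = 1.20×10^-8 A.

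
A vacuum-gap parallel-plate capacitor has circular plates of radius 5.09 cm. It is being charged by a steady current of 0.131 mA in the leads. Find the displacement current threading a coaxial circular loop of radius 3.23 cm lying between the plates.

Between the plates the displacement current equals the wire current: I_d = 0.131 mA = 1.31×10^-4 A.
The field is uniform, so I_d,enc = I_d (r/R)² = (1.31×10^-4)(3.23/5.09)² = 5.28×10^-5 A.

5.28×10^-5 A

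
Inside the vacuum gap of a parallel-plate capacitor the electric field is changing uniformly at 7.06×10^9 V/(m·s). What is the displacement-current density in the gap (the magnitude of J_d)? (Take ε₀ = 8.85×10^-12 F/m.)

0.0625 A/m²

The displacement-current density is ε₀ ∂E/∂t = (8.85×10^-12)(7.06×10^9) = 0.0625 A/m².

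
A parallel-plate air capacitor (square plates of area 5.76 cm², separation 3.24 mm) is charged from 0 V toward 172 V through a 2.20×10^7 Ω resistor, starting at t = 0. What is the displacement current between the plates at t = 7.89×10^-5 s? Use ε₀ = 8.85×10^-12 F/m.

8.00×10^-7 A

With C = ε₀A/d = (8.85×10^-12)(5.76×10^-4)/(3.24×10^-3) = 1.573×10^-12 F, the time constant is τ = RC = 3.461×10^-5 s, so t/τ = 2.280 and e^(−t/τ) = 0.1023.
I_d = I_cond = (V₀/R) e^(−t/τ) = (7.818×10^-6)(0.1023) = 8.00×10^-7 A.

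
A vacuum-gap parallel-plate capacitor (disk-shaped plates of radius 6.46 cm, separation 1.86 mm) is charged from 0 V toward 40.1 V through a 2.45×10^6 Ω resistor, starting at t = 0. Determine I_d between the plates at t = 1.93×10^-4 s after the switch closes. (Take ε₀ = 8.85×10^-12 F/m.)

4.63×10^-6 A

C = ε₀A/d = (8.85×10^-12)(0.01311)/(1.86×10^-3) = 6.238×10^-11 F and τ = RC = 1.528×10^-4 s. I_d in the gap equals the RC charging current.
I_d(t) = (V₀/R) e^(−t/τ) = 1.637×10^-5 · e^(−1.263) = 4.63×10^-6 A.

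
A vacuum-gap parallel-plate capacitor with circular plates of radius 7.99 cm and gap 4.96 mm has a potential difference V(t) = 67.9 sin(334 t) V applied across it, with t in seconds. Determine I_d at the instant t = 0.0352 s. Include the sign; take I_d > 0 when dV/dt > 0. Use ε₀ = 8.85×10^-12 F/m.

5.60×10^-7 A

C = ε₀A/d = (8.85×10^-12)(0.02006)/(4.96×10^-3) = 3.579×10^-11 F. dV/dt = V₀ω·cos(ωt); at ωt = 11.7568 rad this factor is 0.6898.
I_d = C dV/dt = (3.579×10^-11)(67.9)(334)(0.6898) = 5.60×10^-7 A.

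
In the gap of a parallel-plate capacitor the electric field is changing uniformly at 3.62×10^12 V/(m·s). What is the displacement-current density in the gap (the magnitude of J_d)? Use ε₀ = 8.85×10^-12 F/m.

32.0 A/m²

J_d = ε₀ dE/dt = (8.85×10^-12)(3.62×10^12) = 32.0 A/m².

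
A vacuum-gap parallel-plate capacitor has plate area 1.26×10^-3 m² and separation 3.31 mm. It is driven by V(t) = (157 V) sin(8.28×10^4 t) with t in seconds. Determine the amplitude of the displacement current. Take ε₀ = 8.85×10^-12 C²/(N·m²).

4.38×10^-5 A

(dE/dt)_max = V₀ω/d = 3.927×10^9 V/(m·s); ω = 8.28×10^4 rad/s.
I_d,max = ε₀ A (dE/dt)_max = (8.85×10^-12)(1.26×10^-3)(3.927×10^9) = 4.38×10^-5 A.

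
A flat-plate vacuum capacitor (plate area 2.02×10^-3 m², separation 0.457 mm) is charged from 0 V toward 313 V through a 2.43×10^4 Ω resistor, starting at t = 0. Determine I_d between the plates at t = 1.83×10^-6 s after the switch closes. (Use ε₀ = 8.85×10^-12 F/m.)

With C = ε₀A/d = (8.85×10^-12)(2.02×10^-3)/(4.57×10^-4) = 3.912×10^-11 F, the time constant is τ = RC = 9.506×10^-7 s, so t/τ = 1.925 and e^(−t/τ) = 0.1459.
I_d = I_cond = (V₀/R) e^(−t/τ) = (0.01288)(0.1459) = 1.88×10^-3 A.

1.88×10^-3 A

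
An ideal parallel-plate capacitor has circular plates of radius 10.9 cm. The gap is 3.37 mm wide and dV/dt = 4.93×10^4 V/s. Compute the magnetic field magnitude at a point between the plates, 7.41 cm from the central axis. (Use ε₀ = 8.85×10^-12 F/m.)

dE/dt = (dV/dt)/d = 1.463×10^7 V/(m·s); I_d = ε₀(πR²)(dE/dt) = (8.85×10^-12)(0.03733)(1.463×10^7) = 4.833×10^-6 A.
For r < R the Ampère–Maxwell law gives B(2πr) = μ₀ I_d (r²/R²), so B = μ₀ I_d r/(2πR²) = (4π×10^-7)(4.833×10^-6)(0.0741)/(2π·0.109²) = 6.03×10^-12 T.

6.03×10^-12 T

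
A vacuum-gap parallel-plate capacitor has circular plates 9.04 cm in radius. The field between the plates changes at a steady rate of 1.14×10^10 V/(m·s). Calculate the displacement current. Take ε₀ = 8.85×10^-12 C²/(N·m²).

2.59×10^-3 A

I_d = ε₀ A (dE/dt) = (8.85×10^-12)(0.02567 m²)(1.14×10^10) = 2.59×10^-3 A.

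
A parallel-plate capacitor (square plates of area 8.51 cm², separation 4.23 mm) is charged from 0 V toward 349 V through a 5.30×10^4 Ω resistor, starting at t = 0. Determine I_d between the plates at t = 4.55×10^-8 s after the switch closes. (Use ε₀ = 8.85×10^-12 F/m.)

With C = ε₀A/d = (8.85×10^-12)(8.51×10^-4)/(4.23×10^-3) = 1.780×10^-12 F, the time constant is τ = RC = 9.434×10^-8 s, so t/τ = 0.4823 and e^(−t/τ) = 0.6174.
I_d = I_cond = (V₀/R) e^(−t/τ) = (6.585×10^-3)(0.6174) = 4.07×10^-3 A.

4.07×10^-3 A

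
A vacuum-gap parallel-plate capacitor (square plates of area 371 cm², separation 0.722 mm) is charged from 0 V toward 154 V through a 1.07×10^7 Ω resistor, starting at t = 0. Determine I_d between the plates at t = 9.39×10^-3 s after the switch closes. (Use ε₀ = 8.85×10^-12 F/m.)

C = ε₀A/d = (8.85×10^-12)(0.0371)/(7.22×10^-4) = 4.548×10^-10 F, so τ = RC = 4.866×10^-3 s.
The conduction current is I(t) = (V₀/R) e^(−t/τ), and the displacement current between the plates equals it.
t/τ = 1.930; I_d = (154/1.07×10^7) · e^(−1.930) = (1.439×10^-5)(0.1451) = 2.09×10^-6 A.

2.09×10^-6 A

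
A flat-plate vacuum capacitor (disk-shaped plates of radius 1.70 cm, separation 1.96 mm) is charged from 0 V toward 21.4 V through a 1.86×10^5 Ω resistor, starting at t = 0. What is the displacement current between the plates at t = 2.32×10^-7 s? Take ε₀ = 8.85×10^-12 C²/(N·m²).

C = ε₀A/d = (8.85×10^-12)(9.079×10^-4)/(1.96×10^-3) = 4.099×10^-12 F and τ = RC = 7.624×10^-7 s. I_d in the gap equals the RC charging current.
I_d(t) = (V₀/R) e^(−t/τ) = 1.151×10^-4 · e^(−0.3043) = 8.49×10^-5 A.

8.49×10^-5 A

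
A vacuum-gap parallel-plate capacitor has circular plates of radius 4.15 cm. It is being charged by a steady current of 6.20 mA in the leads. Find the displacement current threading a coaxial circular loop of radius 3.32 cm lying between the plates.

Between the plates the displacement current equals the wire current: I_d = 6.20 mA = 6.20×10^-3 A.
The field is uniform, so I_d,enc = I_d (r/R)² = (6.20×10^-3)(3.32/4.15)² = 3.97×10^-3 A.

3.97×10^-3 A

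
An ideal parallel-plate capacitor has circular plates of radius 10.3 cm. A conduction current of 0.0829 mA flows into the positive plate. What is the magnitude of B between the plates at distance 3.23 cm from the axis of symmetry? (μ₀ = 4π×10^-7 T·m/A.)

5.05×10^-11 T

No conduction current crosses the gap, so I_d there equals the 8.29×10^-5 A in the leads.
An Ampèrian loop of radius r encloses a fraction (r/R)² of I_d. Then B·2πr = μ₀ I_d (r/R)², giving B = μ₀ I_d r/(2πR²) = 5.05×10^-11 T.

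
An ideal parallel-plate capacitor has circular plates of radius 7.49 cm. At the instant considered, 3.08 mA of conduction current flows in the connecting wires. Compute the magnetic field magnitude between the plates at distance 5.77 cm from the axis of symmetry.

By continuity the displacement current in the gap matches the conduction current: I_d = 3.08×10^-3 A.
For r < R the Ampère–Maxwell law gives B(2πr) = μ₀ I_d (r²/R²), so B = μ₀ I_d r/(2πR²) = (4π×10^-7)(3.08×10^-3)(0.0577)/(2π·0.0749²) = 6.34×10^-9 T.

6.34×10^-9 T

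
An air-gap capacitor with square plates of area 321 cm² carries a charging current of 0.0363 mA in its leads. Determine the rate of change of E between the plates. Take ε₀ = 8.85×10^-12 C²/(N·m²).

The displacement current between the plates equals the conduction current, I_d = 0.0363 mA.
Since I_d = ε₀ A dE/dt, dE/dt = I_d/(ε₀A) = (3.63×10^-5)/((8.85×10^-12)(0.0321)) = 1.28×10^8 V/(m·s).

1.28×10^8 V/(m·s)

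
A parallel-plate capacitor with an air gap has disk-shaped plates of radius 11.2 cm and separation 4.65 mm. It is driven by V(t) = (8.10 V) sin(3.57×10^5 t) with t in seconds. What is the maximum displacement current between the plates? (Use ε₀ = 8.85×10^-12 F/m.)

2.17×10^-4 A

(dE/dt)_max = V₀ω/d = 6.219×10^8 V/(m·s); ω = 3.57×10^5 rad/s.
I_d,max = ε₀ A (dE/dt)_max = (8.85×10^-12)(0.03941)(6.219×10^8) = 2.17×10^-4 A.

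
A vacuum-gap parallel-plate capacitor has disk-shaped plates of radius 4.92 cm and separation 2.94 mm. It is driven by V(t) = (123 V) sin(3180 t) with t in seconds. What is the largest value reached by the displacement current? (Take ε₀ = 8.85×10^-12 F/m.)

8.95×10^-6 A

The displacement current equals the conduction current C dV/dt, which peaks at C V₀ ω.
With C = ε₀A/d = (8.85×10^-12)(7.605×10^-3)/(2.94×10^-3) = 2.289×10^-11 F and ω = 3180 rad/s, I_d,max = (2.289×10^-11)(123)(3180) = 8.95×10^-6 A.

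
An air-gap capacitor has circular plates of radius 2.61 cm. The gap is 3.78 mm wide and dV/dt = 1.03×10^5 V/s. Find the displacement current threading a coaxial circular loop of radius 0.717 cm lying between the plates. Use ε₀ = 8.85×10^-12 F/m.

I_d = C dV/dt with C = ε₀πR²/d = 5.010×10^-12 F, so I_d = (5.010×10^-12)(1.03×10^5) = 5.160×10^-7 A.
Through an area πr² the displacement current is I_d·(πr²/πR²) = I_d (r/R)² = 3.89×10^-8 A.

3.89×10^-8 A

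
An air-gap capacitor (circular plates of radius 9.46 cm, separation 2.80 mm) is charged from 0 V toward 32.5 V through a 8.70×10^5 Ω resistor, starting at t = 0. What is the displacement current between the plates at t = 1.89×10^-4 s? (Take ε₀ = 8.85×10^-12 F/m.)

3.24×10^-6 A

C = ε₀A/d = (8.85×10^-12)(0.02811)/(2.80×10^-3) = 8.885×10^-11 F, so τ = RC = 7.730×10^-5 s.
The conduction current is I(t) = (V₀/R) e^(−t/τ), and the displacement current between the plates equals it.
t/τ = 2.445; I_d = (32.5/8.70×10^5) · e^(−2.445) = (3.736×10^-5)(0.08673) = 3.24×10^-6 A.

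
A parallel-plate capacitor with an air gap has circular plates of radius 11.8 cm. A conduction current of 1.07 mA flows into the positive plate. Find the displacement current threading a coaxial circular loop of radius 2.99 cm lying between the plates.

6.87×10^-5 A

No conduction current crosses the gap, so I_d there equals the 1.07×10^-3 A in the leads.
The field is uniform, so I_d,enc = I_d (r/R)² = (1.07×10^-3)(2.99/11.8)² = 6.87×10^-5 A.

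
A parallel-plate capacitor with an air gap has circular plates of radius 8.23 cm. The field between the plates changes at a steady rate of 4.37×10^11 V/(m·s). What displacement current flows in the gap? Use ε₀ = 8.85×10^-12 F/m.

0.0823 A

The displacement current is ε₀ times dΦ_E/dt = ε₀ A dE/dt = (8.85×10^-12)(0.02128)(4.37×10^11) = 0.0823 A.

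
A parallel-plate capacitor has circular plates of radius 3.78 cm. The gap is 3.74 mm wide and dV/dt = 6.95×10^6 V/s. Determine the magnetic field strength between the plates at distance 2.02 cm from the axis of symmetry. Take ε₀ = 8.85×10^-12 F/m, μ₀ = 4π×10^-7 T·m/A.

I_d = C dV/dt with C = ε₀πR²/d = 1.062×10^-11 F, so I_d = (1.062×10^-11)(6.95×10^6) = 7.381×10^-5 A.
An Ampèrian loop of radius r encloses a fraction (r/R)² of I_d. Then B·2πr = μ₀ I_d (r/R)², giving B = μ₀ I_d r/(2πR²) = 2.09×10^-10 T.

2.09×10^-10 T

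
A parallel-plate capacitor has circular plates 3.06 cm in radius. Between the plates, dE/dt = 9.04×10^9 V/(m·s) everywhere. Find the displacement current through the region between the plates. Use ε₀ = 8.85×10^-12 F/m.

2.35×10^-4 A

I_d = ε₀ A (dE/dt) = (8.85×10^-12)(2.942×10^-3 m²)(9.04×10^9) = 2.35×10^-4 A.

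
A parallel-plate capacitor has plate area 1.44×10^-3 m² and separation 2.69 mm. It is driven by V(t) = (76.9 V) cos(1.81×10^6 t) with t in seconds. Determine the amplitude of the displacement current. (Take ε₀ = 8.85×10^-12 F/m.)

6.59×10^-4 A

The displacement current equals the conduction current C dV/dt, which peaks at C V₀ ω.
With C = ε₀A/d = (8.85×10^-12)(1.44×10^-3)/(2.69×10^-3) = 4.738×10^-12 F and ω = 1.81×10^6 rad/s, I_d,max = (4.738×10^-12)(76.9)(1.81×10^6) = 6.59×10^-4 A.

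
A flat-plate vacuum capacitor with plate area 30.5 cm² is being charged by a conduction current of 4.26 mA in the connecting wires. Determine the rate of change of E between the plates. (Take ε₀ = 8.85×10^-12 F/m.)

1.58×10^11 V/(m·s)

Charge continuity gives I_d = I = 4.26×10^-3 A between the plates.
Since I_d = ε₀ A dE/dt, dE/dt = I_d/(ε₀A) = (4.26×10^-3)/((8.85×10^-12)(3.05×10^-3)) = 1.58×10^11 V/(m·s).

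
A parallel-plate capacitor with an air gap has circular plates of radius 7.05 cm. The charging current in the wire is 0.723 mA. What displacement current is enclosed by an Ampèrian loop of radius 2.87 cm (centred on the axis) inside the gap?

1.20×10^-4 A

By continuity the displacement current in the gap matches the conduction current: I_d = 7.23×10^-4 A.
The field is uniform, so I_d,enc = I_d (r/R)² = (7.23×10^-4)(2.87/7.05)² = 1.20×10^-4 A.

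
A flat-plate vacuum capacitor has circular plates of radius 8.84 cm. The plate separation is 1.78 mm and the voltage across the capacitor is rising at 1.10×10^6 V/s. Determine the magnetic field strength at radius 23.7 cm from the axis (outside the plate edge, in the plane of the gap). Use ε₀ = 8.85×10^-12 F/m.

1.13×10^-10 T

dE/dt = (dV/dt)/d = 6.180×10^8 V/(m·s); I_d = ε₀(πR²)(dE/dt) = (8.85×10^-12)(0.02455)(6.180×10^8) = 1.343×10^-4 A.
Outside the plates the loop encloses all of I_d, so B·2πr = μ₀ I_d and B = 1.13×10^-10 T.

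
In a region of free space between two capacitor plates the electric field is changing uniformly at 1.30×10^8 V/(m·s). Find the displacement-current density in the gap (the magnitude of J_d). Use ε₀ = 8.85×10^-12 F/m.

1.15×10^-3 A/m²

J_d = ε₀ dE/dt = (8.85×10^-12)(1.30×10^8) = 1.15×10^-3 A/m².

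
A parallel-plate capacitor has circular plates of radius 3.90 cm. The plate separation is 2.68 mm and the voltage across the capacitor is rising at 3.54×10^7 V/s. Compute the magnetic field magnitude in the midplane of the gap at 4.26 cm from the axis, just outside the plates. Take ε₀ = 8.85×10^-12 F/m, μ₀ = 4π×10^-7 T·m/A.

dE/dt = (dV/dt)/d = 1.321×10^10 V/(m·s); I_d = ε₀(πR²)(dE/dt) = (8.85×10^-12)(4.778×10^-3)(1.321×10^10) = 5.586×10^-4 A.
For r ≥ R the full I_d is enclosed: B = μ₀ I_d/(2πr) = (4π×10^-7)(5.586×10^-4)/(2π·0.0426) = 2.62×10^-9 T.

2.62×10^-9 T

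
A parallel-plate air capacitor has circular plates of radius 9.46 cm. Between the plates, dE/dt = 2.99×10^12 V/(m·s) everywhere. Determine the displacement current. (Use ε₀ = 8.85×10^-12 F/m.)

0.744 A

The displacement current is ε₀ times dΦ_E/dt = ε₀ A dE/dt = (8.85×10^-12)(0.02811)(2.99×10^12) = 0.744 A.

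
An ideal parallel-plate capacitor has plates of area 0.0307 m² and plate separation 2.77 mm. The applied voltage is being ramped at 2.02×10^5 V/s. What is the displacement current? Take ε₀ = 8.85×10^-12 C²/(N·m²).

1.98×10^-5 A

The displacement current equals the charging current C dV/dt. With C = ε₀A/d = (8.85×10^-12)(0.0307)/(2.77×10^-3) = 9.808×10^-11 F, I_d = (9.808×10^-11)(2.02×10^5) = 1.98×10^-5 A.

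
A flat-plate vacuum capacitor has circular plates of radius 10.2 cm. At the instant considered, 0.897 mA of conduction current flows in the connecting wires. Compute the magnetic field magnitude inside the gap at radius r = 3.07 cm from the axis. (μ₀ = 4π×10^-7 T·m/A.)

5.29×10^-10 T

Between the plates the displacement current equals the wire current: I_d = 0.897 mA = 8.97×10^-4 A.
For r < R the Ampère–Maxwell law gives B(2πr) = μ₀ I_d (r²/R²), so B = μ₀ I_d r/(2πR²) = (4π×10^-7)(8.97×10^-4)(0.0307)/(2π·0.102²) = 5.29×10^-10 T.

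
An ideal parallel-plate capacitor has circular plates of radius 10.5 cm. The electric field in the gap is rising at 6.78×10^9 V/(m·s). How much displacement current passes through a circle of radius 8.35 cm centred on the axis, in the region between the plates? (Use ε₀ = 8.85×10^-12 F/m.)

1.31×10^-3 A

Total displacement current: I_d = ε₀(πR²)(dE/dt) = (8.85×10^-12)(0.03464)(6.78×10^9) = 2.079×10^-3 A.
Since J_d is uniform, the enclosed fraction is (r/R)² = 0.6324, giving I_d,enc = 1.31×10^-3 A.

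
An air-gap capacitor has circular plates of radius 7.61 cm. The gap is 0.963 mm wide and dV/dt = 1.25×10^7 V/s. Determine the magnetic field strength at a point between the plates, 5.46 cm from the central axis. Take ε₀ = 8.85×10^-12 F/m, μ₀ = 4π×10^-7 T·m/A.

3.94×10^-9 T

With E = V/d, dE/dt = 1.298×10^10 V/(m·s) and πR² = 0.01819 m², giving I_d = ε₀ πR² dE/dt = 2.090×10^-3 A.
For r < R the Ampère–Maxwell law gives B(2πr) = μ₀ I_d (r²/R²), so B = μ₀ I_d r/(2πR²) = (4π×10^-7)(2.090×10^-3)(0.0546)/(2π·0.0761²) = 3.94×10^-9 T.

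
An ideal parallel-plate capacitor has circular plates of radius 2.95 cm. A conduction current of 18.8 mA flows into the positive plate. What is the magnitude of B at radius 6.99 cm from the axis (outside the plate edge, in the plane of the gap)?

5.38×10^-8 T

No conduction current crosses the gap, so I_d there equals the 0.0188 A in the leads.
Outside the plates the loop encloses all of I_d, so B·2πr = μ₀ I_d and B = 5.38×10^-8 T.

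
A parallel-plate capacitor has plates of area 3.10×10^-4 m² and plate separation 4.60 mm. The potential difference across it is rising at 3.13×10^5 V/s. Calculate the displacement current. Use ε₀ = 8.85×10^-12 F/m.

1.87×10^-7 A

E = V/d so dE/dt = (dV/dt)/d = 6.804×10^7 V/(m·s), and I_d = ε₀ A dE/dt = (8.85×10^-12)(3.10×10^-4)(6.804×10^7) = 1.87×10^-7 A.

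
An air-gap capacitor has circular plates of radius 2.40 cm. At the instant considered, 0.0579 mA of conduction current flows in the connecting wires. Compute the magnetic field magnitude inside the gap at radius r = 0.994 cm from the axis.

By continuity the displacement current in the gap matches the conduction current: I_d = 5.79×10^-5 A.
An Ampèrian loop of radius r encloses a fraction (r/R)² of I_d. Then B·2πr = μ₀ I_d (r/R)², giving B = μ₀ I_d r/(2πR²) = 2.00×10^-10 T.

2.00×10^-10 T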